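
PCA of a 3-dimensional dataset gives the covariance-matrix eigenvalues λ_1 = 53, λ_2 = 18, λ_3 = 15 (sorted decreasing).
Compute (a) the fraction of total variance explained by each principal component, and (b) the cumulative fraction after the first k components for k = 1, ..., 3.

Step 1 — total variance = trace(Sigma) = Σ λ_i = 53 + 18 + 15 = 86.

Step 2 — fraction explained by component i = λ_i / Σ λ:
  PC1: 53/86 = 0.6163
  PC2: 18/86 = 0.2093
  PC3: 15/86 = 0.1744

Step 3 — cumulative fraction after k components = (λ_1 + ... + λ_k) / Σ λ:
  k = 1: 53/86 = 0.6163
  k = 2: (53 + 18)/86 = 71/86 = 0.8256
  k = 3: (53 + 18 + 15)/86 = 86/86 = 1

Summary (fraction, with percent):

explained: PC1 0.6163 (61.63%), PC2 0.2093 (20.93%), PC3 0.1744 (17.44%);  cumulative: 0.6163, 0.8256, 1


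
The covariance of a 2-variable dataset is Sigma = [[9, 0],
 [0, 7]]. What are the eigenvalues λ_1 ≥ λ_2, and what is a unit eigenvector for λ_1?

Step 1 — characteristic polynomial of 2×2 Sigma:
  det(Sigma - λI) = λ² - trace · λ + det = 0.
  trace = 9 + 7 = 16, det = 9·7 - (0)² = 63.
Step 2 — discriminant:
  Δ = trace² - 4·det = 256 - 252 = 4.
Step 3 — eigenvalues:
  λ = (trace ± √Δ)/2 = (16 ± 2)/2,
  λ_1 = 9,  λ_2 = 7.

Step 4 — unit eigenvector for λ_1: Sigma is diagonal, so its eigenvectors are the coordinate axes. λ_1 = 9 is the diagonal entry on the first coordinate axis, hence
  v_1 = (1, 0) (||v_1|| = 1).

λ_1 = 9,  λ_2 = 7;  v_1 ≈ (1, 0)


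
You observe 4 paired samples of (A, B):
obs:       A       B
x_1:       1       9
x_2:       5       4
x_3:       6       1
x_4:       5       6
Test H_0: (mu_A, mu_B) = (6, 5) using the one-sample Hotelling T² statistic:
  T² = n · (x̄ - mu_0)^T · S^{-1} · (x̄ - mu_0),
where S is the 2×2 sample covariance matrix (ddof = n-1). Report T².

Step 1 — sample mean vector:
  mean(A) = (1 + 5 + 6 + 5) / 4 = 17/4 = 4.25
  mean(B) = (9 + 4 + 1 + 6) / 4 = 20/4 = 5
  x̄ = (4.25, 5),  deviation x̄ - mu_0 = (4.25, 5) - (6, 5) = (-1.75, 0).

Step 2 — sample covariance matrix, S[i,j] = (1/(n-1)) · Σ_k (x_{k,i} - mean_i) · (x_{k,j} - mean_j), divisor n-1 = 3:
  S[A,A] = ((-3.25)·(-3.25) + (0.75)·(0.75) + (1.75)·(1.75) + (0.75)·(0.75)) / 3 = 14.75/3 = 4.9167
  S[A,B] = ((-3.25)·(4) + (0.75)·(-1) + (1.75)·(-4) + (0.75)·(1)) / 3 = -20/3 = -6.6667
  S[B,B] = ((4)·(4) + (-1)·(-1) + (-4)·(-4) + (1)·(1)) / 3 = 34/3 = 11.3333
  S = [[4.9167, -6.6667],
 [-6.6667, 11.3333]].

Step 3 — invert S. det(S) = 4.9167·11.3333 - (-6.6667)² = 11.2778.
  S^{-1} = (1/det) · [[d, -b], [-b, a]] = [[1.0049, 0.5911],
 [0.5911, 0.436]].

Step 4 — quadratic form (x̄ - mu_0)^T · S^{-1} · (x̄ - mu_0):
  S^{-1} · (x̄ - mu_0) = (-1.7586, -1.0345),
  (x̄ - mu_0)^T · [...] = (-1.75)·(-1.7586) + (0)·(-1.0345) = 3.0776.

Step 5 — scale by n: T² = 4 · 3.0776 = 12.3103.

T² ≈ 12.3103


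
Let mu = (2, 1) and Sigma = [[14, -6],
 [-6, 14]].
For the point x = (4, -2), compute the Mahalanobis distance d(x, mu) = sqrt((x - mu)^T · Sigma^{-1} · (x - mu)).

Step 1 — centre the observation: (x - mu) = (2, -3).

Step 2 — invert Sigma. det(Sigma) = 14·14 - (-6)² = 160.
  Sigma^{-1} = (1/det) · [[d, -b], [-b, a]] = [[0.0875, 0.0375],
 [0.0375, 0.0875]].

Step 3 — form the quadratic (x - mu)^T · Sigma^{-1} · (x - mu):
  Sigma^{-1} · (x - mu) = (0.0625, -0.1875).
  (x - mu)^T · [Sigma^{-1} · (x - mu)] = (2)·(0.0625) + (-3)·(-0.1875) = 0.6875.

Step 4 — take square root: d = √(0.6875) ≈ 0.8292.

d(x, mu) = √(0.6875) ≈ 0.8292


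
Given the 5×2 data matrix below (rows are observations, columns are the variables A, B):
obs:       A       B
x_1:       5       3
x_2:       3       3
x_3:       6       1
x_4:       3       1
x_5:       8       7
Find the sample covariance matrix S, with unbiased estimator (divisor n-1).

Step 1 — column means:
  mean(A) = (5 + 3 + 6 + 3 + 8) / 5 = 25/5 = 5
  mean(B) = (3 + 3 + 1 + 1 + 7) / 5 = 15/5 = 3

Step 2 — sample covariance S[i,j] = (1/(n-1)) · Σ_k (x_{k,i} - mean_i) · (x_{k,j} - mean_j), with n-1 = 4.
  S[A,A] = ((0)·(0) + (-2)·(-2) + (1)·(1) + (-2)·(-2) + (3)·(3)) / 4 = 18/4 = 4.5
  S[A,B] = ((0)·(0) + (-2)·(0) + (1)·(-2) + (-2)·(-2) + (3)·(4)) / 4 = 14/4 = 3.5
  S[B,B] = ((0)·(0) + (0)·(0) + (-2)·(-2) + (-2)·(-2) + (4)·(4)) / 4 = 24/4 = 6

S is symmetric (S[j,i] = S[i,j]). Assembling:

S = [[4.5, 3.5],
 [3.5, 6]]


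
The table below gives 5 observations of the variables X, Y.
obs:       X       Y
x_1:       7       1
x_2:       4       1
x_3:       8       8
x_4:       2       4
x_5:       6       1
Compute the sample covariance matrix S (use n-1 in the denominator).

Step 1 — column means:
  mean(X) = (7 + 4 + 8 + 2 + 6) / 5 = 27/5 = 5.4
  mean(Y) = (1 + 1 + 8 + 4 + 1) / 5 = 15/5 = 3

Step 2 — sample covariance S[i,j] = (1/(n-1)) · Σ_k (x_{k,i} - mean_i) · (x_{k,j} - mean_j), with n-1 = 4.
  S[X,X] = ((1.6)·(1.6) + (-1.4)·(-1.4) + (2.6)·(2.6) + (-3.4)·(-3.4) + (0.6)·(0.6)) / 4 = 23.2/4 = 5.8
  S[X,Y] = ((1.6)·(-2) + (-1.4)·(-2) + (2.6)·(5) + (-3.4)·(1) + (0.6)·(-2)) / 4 = 8/4 = 2
  S[Y,Y] = ((-2)·(-2) + (-2)·(-2) + (5)·(5) + (1)·(1) + (-2)·(-2)) / 4 = 38/4 = 9.5

S is symmetric (S[j,i] = S[i,j]). Assembling:

S = [[5.8, 2],
 [2, 9.5]]


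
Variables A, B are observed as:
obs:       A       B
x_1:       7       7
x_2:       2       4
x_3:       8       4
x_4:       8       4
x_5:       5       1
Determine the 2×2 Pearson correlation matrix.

Step 1 — column means:
  mean(A) = (7 + 2 + 8 + 8 + 5) / 5 = 30/5 = 6
  mean(B) = (7 + 4 + 4 + 4 + 1) / 5 = 20/5 = 4

Step 2 — sample variances and covariances s[i,j] = (1/(n-1)) · Σ_k (x_{k,i} - mean_i) · (x_{k,j} - mean_j), with n-1 = 4:
  s[A,A] = ((1)·(1) + (-4)·(-4) + (2)·(2) + (2)·(2) + (-1)·(-1)) / 4 = 26/4 = 6.5
  s[A,B] = ((1)·(3) + (-4)·(0) + (2)·(0) + (2)·(0) + (-1)·(-3)) / 4 = 6/4 = 1.5
  s[B,B] = ((3)·(3) + (0)·(0) + (0)·(0) + (0)·(0) + (-3)·(-3)) / 4 = 18/4 = 4.5
  Sample standard deviations s_i = √(s[i,i]):
  s(A) = √(6.5) = 2.5495
  s(B) = √(4.5) = 2.1213

Step 3 — r_{ij} = s_{ij} / (s_i · s_j):
  r[A,A] = 1 (diagonal).
  r[A,B] = 1.5 / (2.5495 · 2.1213) = 1.5 / 5.4083 = 0.2774
  r[B,B] = 1 (diagonal).

R is symmetric with unit diagonal. Assembling:

R = [[1, 0.2774],
 [0.2774, 1]]


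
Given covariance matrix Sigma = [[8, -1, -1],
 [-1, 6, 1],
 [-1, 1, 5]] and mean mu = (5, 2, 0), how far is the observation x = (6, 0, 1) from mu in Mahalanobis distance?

Step 1 — centre the observation: (x - mu) = (1, -2, 1).

Step 2 — invert Sigma (cofactor / det for 3×3, or solve directly):
  Sigma^{-1} = [[0.13, 0.0179, 0.0224],
 [0.0179, 0.1749, -0.0314],
 [0.0224, -0.0314, 0.2108]].

Step 3 — form the quadratic (x - mu)^T · Sigma^{-1} · (x - mu):
  Sigma^{-1} · (x - mu) = (0.1166, -0.3632, 0.296).
  (x - mu)^T · [Sigma^{-1} · (x - mu)] = (1)·(0.1166) + (-2)·(-0.3632) + (1)·(0.296) = 1.139.

Step 4 — take square root: d = √(1.139) ≈ 1.0672.

d(x, mu) = √(1.139) ≈ 1.0672


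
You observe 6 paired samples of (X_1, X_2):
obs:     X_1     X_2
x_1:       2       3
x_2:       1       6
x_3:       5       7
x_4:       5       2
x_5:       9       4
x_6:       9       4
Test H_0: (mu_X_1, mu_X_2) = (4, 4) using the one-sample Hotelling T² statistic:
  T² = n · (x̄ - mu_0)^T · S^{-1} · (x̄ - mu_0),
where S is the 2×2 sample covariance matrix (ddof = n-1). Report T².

Step 1 — sample mean vector:
  mean(X_1) = (2 + 1 + 5 + 5 + 9 + 9) / 6 = 31/6 = 5.1667
  mean(X_2) = (3 + 6 + 7 + 2 + 4 + 4) / 6 = 26/6 = 4.3333
  x̄ = (5.1667, 4.3333),  deviation x̄ - mu_0 = (5.1667, 4.3333) - (4, 4) = (1.1667, 0.3333).

Step 2 — sample covariance matrix, S[i,j] = (1/(n-1)) · Σ_k (x_{k,i} - mean_i) · (x_{k,j} - mean_j), divisor n-1 = 5:
  S[X_1,X_1] = ((-3.1667)·(-3.1667) + (-4.1667)·(-4.1667) + (-0.1667)·(-0.1667) + (-0.1667)·(-0.1667) + (3.8333)·(3.8333) + (3.8333)·(3.8333)) / 5 = 56.8333/5 = 11.3667
  S[X_1,X_2] = ((-3.1667)·(-1.3333) + (-4.1667)·(1.6667) + (-0.1667)·(2.6667) + (-0.1667)·(-2.3333) + (3.8333)·(-0.3333) + (3.8333)·(-0.3333)) / 5 = -5.3333/5 = -1.0667
  S[X_2,X_2] = ((-1.3333)·(-1.3333) + (1.6667)·(1.6667) + (2.6667)·(2.6667) + (-2.3333)·(-2.3333) + (-0.3333)·(-0.3333) + (-0.3333)·(-0.3333)) / 5 = 17.3333/5 = 3.4667
  S = [[11.3667, -1.0667],
 [-1.0667, 3.4667]].

Step 3 — invert S. det(S) = 11.3667·3.4667 - (-1.0667)² = 38.2667.
  S^{-1} = (1/det) · [[d, -b], [-b, a]] = [[0.0906, 0.0279],
 [0.0279, 0.297]].

Step 4 — quadratic form (x̄ - mu_0)^T · S^{-1} · (x̄ - mu_0):
  S^{-1} · (x̄ - mu_0) = (0.115, 0.1315),
  (x̄ - mu_0)^T · [...] = (1.1667)·(0.115) + (0.3333)·(0.1315) = 0.178.

Step 5 — scale by n: T² = 6 · 0.178 = 1.0679.

T² ≈ 1.0679


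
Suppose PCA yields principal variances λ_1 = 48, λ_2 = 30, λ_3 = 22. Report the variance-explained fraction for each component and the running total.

Step 1 — total variance = trace(Sigma) = Σ λ_i = 48 + 30 + 22 = 100.

Step 2 — fraction explained by component i = λ_i / Σ λ:
  PC1: 48/100 = 0.48
  PC2: 30/100 = 0.3
  PC3: 22/100 = 0.22

Step 3 — cumulative fraction after k components = (λ_1 + ... + λ_k) / Σ λ:
  k = 1: 48/100 = 0.48
  k = 2: (48 + 30)/100 = 78/100 = 0.78
  k = 3: (48 + 30 + 22)/100 = 100/100 = 1

Summary (fraction, with percent):

explained: PC1 0.48 (48%), PC2 0.3 (30%), PC3 0.22 (22%);  cumulative: 0.48, 0.78, 1


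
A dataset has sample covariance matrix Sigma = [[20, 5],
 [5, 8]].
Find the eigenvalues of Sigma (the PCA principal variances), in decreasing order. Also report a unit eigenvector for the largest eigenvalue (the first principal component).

Step 1 — characteristic polynomial of 2×2 Sigma:
  det(Sigma - λI) = λ² - trace · λ + det = 0.
  trace = 20 + 8 = 28, det = 20·8 - (5)² = 135.
Step 2 — discriminant:
  Δ = trace² - 4·det = 784 - 540 = 244.
Step 3 — eigenvalues:
  λ = (trace ± √Δ)/2 = (28 ± 15.6205)/2,
  λ_1 = 21.8102,  λ_2 = 6.1898.

Step 4 — unit eigenvector for λ_1: solve (Sigma - λ_1 I)v = 0. First row:
  (20 - 21.8102)·v_x + (5)·v_y = 0, i.e. (-1.8102)·v_x + (5)·v_y = 0,
  so v ∝ (b, λ_1 - a) = (5, 1.8102) = u.
  ||u|| = √((5)² + (1.8102)²) = √(28.277) ≈ 5.3176,
  v_1 = u/||u|| ≈ (0.9403, 0.3404) (||v_1|| = 1).

λ_1 = 21.8102,  λ_2 = 6.1898;  v_1 ≈ (0.9403, 0.3404)


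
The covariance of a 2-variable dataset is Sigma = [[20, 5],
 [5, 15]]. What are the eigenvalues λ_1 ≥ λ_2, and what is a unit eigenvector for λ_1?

Step 1 — characteristic polynomial of 2×2 Sigma:
  det(Sigma - λI) = λ² - trace · λ + det = 0.
  trace = 20 + 15 = 35, det = 20·15 - (5)² = 275.
Step 2 — discriminant:
  Δ = trace² - 4·det = 1225 - 1100 = 125.
Step 3 — eigenvalues:
  λ = (trace ± √Δ)/2 = (35 ± 11.1803)/2,
  λ_1 = 23.0902,  λ_2 = 11.9098.

Step 4 — unit eigenvector for λ_1: solve (Sigma - λ_1 I)v = 0. First row:
  (20 - 23.0902)·v_x + (5)·v_y = 0, i.e. (-3.0902)·v_x + (5)·v_y = 0,
  so v ∝ (b, λ_1 - a) = (5, 3.0902) = u.
  ||u|| = √((5)² + (3.0902)²) = √(34.5492) ≈ 5.8779,
  v_1 = u/||u|| ≈ (0.8507, 0.5257) (||v_1|| = 1).

λ_1 = 23.0902,  λ_2 = 11.9098;  v_1 ≈ (0.8507, 0.5257)


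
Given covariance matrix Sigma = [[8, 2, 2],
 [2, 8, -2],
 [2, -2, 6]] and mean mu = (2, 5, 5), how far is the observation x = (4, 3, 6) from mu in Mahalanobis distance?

Step 1 — centre the observation: (x - mu) = (2, -2, 1).

Step 2 — invert Sigma (cofactor / det for 3×3, or solve directly):
  Sigma^{-1} = [[0.1571, -0.0571, -0.0714],
 [-0.0571, 0.1571, 0.0714],
 [-0.0714, 0.0714, 0.2143]].

Step 3 — form the quadratic (x - mu)^T · Sigma^{-1} · (x - mu):
  Sigma^{-1} · (x - mu) = (0.3571, -0.3571, -0.0714).
  (x - mu)^T · [Sigma^{-1} · (x - mu)] = (2)·(0.3571) + (-2)·(-0.3571) + (1)·(-0.0714) = 1.3571.

Step 4 — take square root: d = √(1.3571) ≈ 1.165.

d(x, mu) = √(1.3571) ≈ 1.165


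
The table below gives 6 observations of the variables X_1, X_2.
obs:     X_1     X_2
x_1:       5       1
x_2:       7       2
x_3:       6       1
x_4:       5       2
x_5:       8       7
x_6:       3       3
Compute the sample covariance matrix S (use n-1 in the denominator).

Step 1 — column means:
  mean(X_1) = (5 + 7 + 6 + 5 + 8 + 3) / 6 = 34/6 = 5.6667
  mean(X_2) = (1 + 2 + 1 + 2 + 7 + 3) / 6 = 16/6 = 2.6667

Step 2 — sample covariance S[i,j] = (1/(n-1)) · Σ_k (x_{k,i} - mean_i) · (x_{k,j} - mean_j), with n-1 = 5.
  S[X_1,X_1] = ((-0.6667)·(-0.6667) + (1.3333)·(1.3333) + (0.3333)·(0.3333) + (-0.6667)·(-0.6667) + (2.3333)·(2.3333) + (-2.6667)·(-2.6667)) / 5 = 15.3333/5 = 3.0667
  S[X_1,X_2] = ((-0.6667)·(-1.6667) + (1.3333)·(-0.6667) + (0.3333)·(-1.6667) + (-0.6667)·(-0.6667) + (2.3333)·(4.3333) + (-2.6667)·(0.3333)) / 5 = 9.3333/5 = 1.8667
  S[X_2,X_2] = ((-1.6667)·(-1.6667) + (-0.6667)·(-0.6667) + (-1.6667)·(-1.6667) + (-0.6667)·(-0.6667) + (4.3333)·(4.3333) + (0.3333)·(0.3333)) / 5 = 25.3333/5 = 5.0667

S is symmetric (S[j,i] = S[i,j]). Assembling:

S = [[3.0667, 1.8667],
 [1.8667, 5.0667]]


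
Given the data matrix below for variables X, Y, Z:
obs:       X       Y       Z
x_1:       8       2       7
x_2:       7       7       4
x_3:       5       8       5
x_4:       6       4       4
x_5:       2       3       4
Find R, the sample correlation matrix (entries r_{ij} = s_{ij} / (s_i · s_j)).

Step 1 — column means:
  mean(X) = (8 + 7 + 5 + 6 + 2) / 5 = 28/5 = 5.6
  mean(Y) = (2 + 7 + 8 + 4 + 3) / 5 = 24/5 = 4.8
  mean(Z) = (7 + 4 + 5 + 4 + 4) / 5 = 24/5 = 4.8

Step 2 — sample variances and covariances s[i,j] = (1/(n-1)) · Σ_k (x_{k,i} - mean_i) · (x_{k,j} - mean_j), with n-1 = 4:
  s[X,X] = ((2.4)·(2.4) + (1.4)·(1.4) + (-0.6)·(-0.6) + (0.4)·(0.4) + (-3.6)·(-3.6)) / 4 = 21.2/4 = 5.3
  s[X,Y] = ((2.4)·(-2.8) + (1.4)·(2.2) + (-0.6)·(3.2) + (0.4)·(-0.8) + (-3.6)·(-1.8)) / 4 = 0.6/4 = 0.15
  s[X,Z] = ((2.4)·(2.2) + (1.4)·(-0.8) + (-0.6)·(0.2) + (0.4)·(-0.8) + (-3.6)·(-0.8)) / 4 = 6.6/4 = 1.65
  s[Y,Y] = ((-2.8)·(-2.8) + (2.2)·(2.2) + (3.2)·(3.2) + (-0.8)·(-0.8) + (-1.8)·(-1.8)) / 4 = 26.8/4 = 6.7
  s[Y,Z] = ((-2.8)·(2.2) + (2.2)·(-0.8) + (3.2)·(0.2) + (-0.8)·(-0.8) + (-1.8)·(-0.8)) / 4 = -5.2/4 = -1.3
  s[Z,Z] = ((2.2)·(2.2) + (-0.8)·(-0.8) + (0.2)·(0.2) + (-0.8)·(-0.8) + (-0.8)·(-0.8)) / 4 = 6.8/4 = 1.7
  Sample standard deviations s_i = √(s[i,i]):
  s(X) = √(5.3) = 2.3022
  s(Y) = √(6.7) = 2.5884
  s(Z) = √(1.7) = 1.3038

Step 3 — r_{ij} = s_{ij} / (s_i · s_j):
  r[X,X] = 1 (diagonal).
  r[X,Y] = 0.15 / (2.3022 · 2.5884) = 0.15 / 5.959 = 0.0252
  r[X,Z] = 1.65 / (2.3022 · 1.3038) = 1.65 / 3.0017 = 0.5497
  r[Y,Y] = 1 (diagonal).
  r[Y,Z] = -1.3 / (2.5884 · 1.3038) = -1.3 / 3.3749 = -0.3852
  r[Z,Z] = 1 (diagonal).

R is symmetric with unit diagonal. Assembling:

R = [[1, 0.0252, 0.5497],
 [0.0252, 1, -0.3852],
 [0.5497, -0.3852, 1]]


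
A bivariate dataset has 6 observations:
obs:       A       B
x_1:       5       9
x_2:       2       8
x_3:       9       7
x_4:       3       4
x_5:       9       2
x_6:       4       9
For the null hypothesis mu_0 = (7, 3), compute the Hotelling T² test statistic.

Step 1 — sample mean vector:
  mean(A) = (5 + 2 + 9 + 3 + 9 + 4) / 6 = 32/6 = 5.3333
  mean(B) = (9 + 8 + 7 + 4 + 2 + 9) / 6 = 39/6 = 6.5
  x̄ = (5.3333, 6.5),  deviation x̄ - mu_0 = (5.3333, 6.5) - (7, 3) = (-1.6667, 3.5).

Step 2 — sample covariance matrix, S[i,j] = (1/(n-1)) · Σ_k (x_{k,i} - mean_i) · (x_{k,j} - mean_j), divisor n-1 = 5:
  S[A,A] = ((-0.3333)·(-0.3333) + (-3.3333)·(-3.3333) + (3.6667)·(3.6667) + (-2.3333)·(-2.3333) + (3.6667)·(3.6667) + (-1.3333)·(-1.3333)) / 5 = 45.3333/5 = 9.0667
  S[A,B] = ((-0.3333)·(2.5) + (-3.3333)·(1.5) + (3.6667)·(0.5) + (-2.3333)·(-2.5) + (3.6667)·(-4.5) + (-1.3333)·(2.5)) / 5 = -18/5 = -3.6
  S[B,B] = ((2.5)·(2.5) + (1.5)·(1.5) + (0.5)·(0.5) + (-2.5)·(-2.5) + (-4.5)·(-4.5) + (2.5)·(2.5)) / 5 = 41.5/5 = 8.3
  S = [[9.0667, -3.6],
 [-3.6, 8.3]].

Step 3 — invert S. det(S) = 9.0667·8.3 - (-3.6)² = 62.2933.
  S^{-1} = (1/det) · [[d, -b], [-b, a]] = [[0.1332, 0.0578],
 [0.0578, 0.1455]].

Step 4 — quadratic form (x̄ - mu_0)^T · S^{-1} · (x̄ - mu_0):
  S^{-1} · (x̄ - mu_0) = (-0.0198, 0.4131),
  (x̄ - mu_0)^T · [...] = (-1.6667)·(-0.0198) + (3.5)·(0.4131) = 1.4788.

Step 5 — scale by n: T² = 6 · 1.4788 = 8.8731.

T² ≈ 8.8731


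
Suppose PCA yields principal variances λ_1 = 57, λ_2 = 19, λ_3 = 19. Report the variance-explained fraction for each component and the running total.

Step 1 — total variance = trace(Sigma) = Σ λ_i = 57 + 19 + 19 = 95.

Step 2 — fraction explained by component i = λ_i / Σ λ:
  PC1: 57/95 = 0.6
  PC2: 19/95 = 0.2
  PC3: 19/95 = 0.2

Step 3 — cumulative fraction after k components = (λ_1 + ... + λ_k) / Σ λ:
  k = 1: 57/95 = 0.6
  k = 2: (57 + 19)/95 = 76/95 = 0.8
  k = 3: (57 + 19 + 19)/95 = 95/95 = 1

Summary (fraction, with percent):

explained: PC1 0.6 (60%), PC2 0.2 (20%), PC3 0.2 (20%);  cumulative: 0.6, 0.8, 1


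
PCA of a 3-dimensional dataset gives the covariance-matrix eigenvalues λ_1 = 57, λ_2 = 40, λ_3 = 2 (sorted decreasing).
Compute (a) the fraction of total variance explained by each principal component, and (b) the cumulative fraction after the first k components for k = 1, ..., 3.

Step 1 — total variance = trace(Sigma) = Σ λ_i = 57 + 40 + 2 = 99.

Step 2 — fraction explained by component i = λ_i / Σ λ:
  PC1: 57/99 = 0.5758
  PC2: 40/99 = 0.404
  PC3: 2/99 = 0.0202

Step 3 — cumulative fraction after k components = (λ_1 + ... + λ_k) / Σ λ:
  k = 1: 57/99 = 0.5758
  k = 2: (57 + 40)/99 = 97/99 = 0.9798
  k = 3: (57 + 40 + 2)/99 = 99/99 = 1

Summary (fraction, with percent):

explained: PC1 0.5758 (57.58%), PC2 0.404 (40.4%), PC3 0.0202 (2.02%);  cumulative: 0.5758, 0.9798, 1


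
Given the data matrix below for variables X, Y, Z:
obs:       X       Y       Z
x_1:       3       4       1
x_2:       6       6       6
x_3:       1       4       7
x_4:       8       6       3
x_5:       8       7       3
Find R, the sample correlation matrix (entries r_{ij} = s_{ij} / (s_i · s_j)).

Step 1 — column means:
  mean(X) = (3 + 6 + 1 + 8 + 8) / 5 = 26/5 = 5.2
  mean(Y) = (4 + 6 + 4 + 6 + 7) / 5 = 27/5 = 5.4
  mean(Z) = (1 + 6 + 7 + 3 + 3) / 5 = 20/5 = 4

Step 2 — sample variances and covariances s[i,j] = (1/(n-1)) · Σ_k (x_{k,i} - mean_i) · (x_{k,j} - mean_j), with n-1 = 4:
  s[X,X] = ((-2.2)·(-2.2) + (0.8)·(0.8) + (-4.2)·(-4.2) + (2.8)·(2.8) + (2.8)·(2.8)) / 4 = 38.8/4 = 9.7
  s[X,Y] = ((-2.2)·(-1.4) + (0.8)·(0.6) + (-4.2)·(-1.4) + (2.8)·(0.6) + (2.8)·(1.6)) / 4 = 15.6/4 = 3.9
  s[X,Z] = ((-2.2)·(-3) + (0.8)·(2) + (-4.2)·(3) + (2.8)·(-1) + (2.8)·(-1)) / 4 = -10/4 = -2.5
  s[Y,Y] = ((-1.4)·(-1.4) + (0.6)·(0.6) + (-1.4)·(-1.4) + (0.6)·(0.6) + (1.6)·(1.6)) / 4 = 7.2/4 = 1.8
  s[Y,Z] = ((-1.4)·(-3) + (0.6)·(2) + (-1.4)·(3) + (0.6)·(-1) + (1.6)·(-1)) / 4 = -1/4 = -0.25
  s[Z,Z] = ((-3)·(-3) + (2)·(2) + (3)·(3) + (-1)·(-1) + (-1)·(-1)) / 4 = 24/4 = 6
  Sample standard deviations s_i = √(s[i,i]):
  s(X) = √(9.7) = 3.1145
  s(Y) = √(1.8) = 1.3416
  s(Z) = √(6) = 2.4495

Step 3 — r_{ij} = s_{ij} / (s_i · s_j):
  r[X,X] = 1 (diagonal).
  r[X,Y] = 3.9 / (3.1145 · 1.3416) = 3.9 / 4.1785 = 0.9333
  r[X,Z] = -2.5 / (3.1145 · 2.4495) = -2.5 / 7.6289 = -0.3277
  r[Y,Y] = 1 (diagonal).
  r[Y,Z] = -0.25 / (1.3416 · 2.4495) = -0.25 / 3.2863 = -0.0761
  r[Z,Z] = 1 (diagonal).

R is symmetric with unit diagonal. Assembling:

R = [[1, 0.9333, -0.3277],
 [0.9333, 1, -0.0761],
 [-0.3277, -0.0761, 1]]


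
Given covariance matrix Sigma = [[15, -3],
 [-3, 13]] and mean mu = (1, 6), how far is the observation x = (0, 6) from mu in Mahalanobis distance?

Step 1 — centre the observation: (x - mu) = (-1, 0).

Step 2 — invert Sigma. det(Sigma) = 15·13 - (-3)² = 186.
  Sigma^{-1} = (1/det) · [[d, -b], [-b, a]] = [[0.0699, 0.0161],
 [0.0161, 0.0806]].

Step 3 — form the quadratic (x - mu)^T · Sigma^{-1} · (x - mu):
  Sigma^{-1} · (x - mu) = (-0.0699, -0.0161).
  (x - mu)^T · [Sigma^{-1} · (x - mu)] = (-1)·(-0.0699) + (0)·(-0.0161) = 0.0699.

Step 4 — take square root: d = √(0.0699) ≈ 0.2644.

d(x, mu) = √(0.0699) ≈ 0.2644


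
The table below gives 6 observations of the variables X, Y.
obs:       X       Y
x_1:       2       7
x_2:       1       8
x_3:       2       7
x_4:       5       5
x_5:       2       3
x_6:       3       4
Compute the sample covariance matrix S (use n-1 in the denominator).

Step 1 — column means:
  mean(X) = (2 + 1 + 2 + 5 + 2 + 3) / 6 = 15/6 = 2.5
  mean(Y) = (7 + 8 + 7 + 5 + 3 + 4) / 6 = 34/6 = 5.6667

Step 2 — sample covariance S[i,j] = (1/(n-1)) · Σ_k (x_{k,i} - mean_i) · (x_{k,j} - mean_j), with n-1 = 5.
  S[X,X] = ((-0.5)·(-0.5) + (-1.5)·(-1.5) + (-0.5)·(-0.5) + (2.5)·(2.5) + (-0.5)·(-0.5) + (0.5)·(0.5)) / 5 = 9.5/5 = 1.9
  S[X,Y] = ((-0.5)·(1.3333) + (-1.5)·(2.3333) + (-0.5)·(1.3333) + (2.5)·(-0.6667) + (-0.5)·(-2.6667) + (0.5)·(-1.6667)) / 5 = -6/5 = -1.2
  S[Y,Y] = ((1.3333)·(1.3333) + (2.3333)·(2.3333) + (1.3333)·(1.3333) + (-0.6667)·(-0.6667) + (-2.6667)·(-2.6667) + (-1.6667)·(-1.6667)) / 5 = 19.3333/5 = 3.8667

S is symmetric (S[j,i] = S[i,j]). Assembling:

S = [[1.9, -1.2],
 [-1.2, 3.8667]]


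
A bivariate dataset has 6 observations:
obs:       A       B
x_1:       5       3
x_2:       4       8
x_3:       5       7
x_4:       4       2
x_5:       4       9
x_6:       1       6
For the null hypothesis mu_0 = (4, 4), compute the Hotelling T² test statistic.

Step 1 — sample mean vector:
  mean(A) = (5 + 4 + 5 + 4 + 4 + 1) / 6 = 23/6 = 3.8333
  mean(B) = (3 + 8 + 7 + 2 + 9 + 6) / 6 = 35/6 = 5.8333
  x̄ = (3.8333, 5.8333),  deviation x̄ - mu_0 = (3.8333, 5.8333) - (4, 4) = (-0.1667, 1.8333).

Step 2 — sample covariance matrix, S[i,j] = (1/(n-1)) · Σ_k (x_{k,i} - mean_i) · (x_{k,j} - mean_j), divisor n-1 = 5:
  S[A,A] = ((1.1667)·(1.1667) + (0.1667)·(0.1667) + (1.1667)·(1.1667) + (0.1667)·(0.1667) + (0.1667)·(0.1667) + (-2.8333)·(-2.8333)) / 5 = 10.8333/5 = 2.1667
  S[A,B] = ((1.1667)·(-2.8333) + (0.1667)·(2.1667) + (1.1667)·(1.1667) + (0.1667)·(-3.8333) + (0.1667)·(3.1667) + (-2.8333)·(0.1667)) / 5 = -2.1667/5 = -0.4333
  S[B,B] = ((-2.8333)·(-2.8333) + (2.1667)·(2.1667) + (1.1667)·(1.1667) + (-3.8333)·(-3.8333) + (3.1667)·(3.1667) + (0.1667)·(0.1667)) / 5 = 38.8333/5 = 7.7667
  S = [[2.1667, -0.4333],
 [-0.4333, 7.7667]].

Step 3 — invert S. det(S) = 2.1667·7.7667 - (-0.4333)² = 16.64.
  S^{-1} = (1/det) · [[d, -b], [-b, a]] = [[0.4667, 0.026],
 [0.026, 0.1302]].

Step 4 — quadratic form (x̄ - mu_0)^T · S^{-1} · (x̄ - mu_0):
  S^{-1} · (x̄ - mu_0) = (-0.03, 0.2344),
  (x̄ - mu_0)^T · [...] = (-0.1667)·(-0.03) + (1.8333)·(0.2344) = 0.4347.

Step 5 — scale by n: T² = 6 · 0.4347 = 2.6082.

T² ≈ 2.6082


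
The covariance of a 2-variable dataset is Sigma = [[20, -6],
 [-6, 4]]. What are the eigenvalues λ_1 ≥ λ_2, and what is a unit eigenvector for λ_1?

Step 1 — characteristic polynomial of 2×2 Sigma:
  det(Sigma - λI) = λ² - trace · λ + det = 0.
  trace = 20 + 4 = 24, det = 20·4 - (-6)² = 44.
Step 2 — discriminant:
  Δ = trace² - 4·det = 576 - 176 = 400.
Step 3 — eigenvalues:
  λ = (trace ± √Δ)/2 = (24 ± 20)/2,
  λ_1 = 22,  λ_2 = 2.

Step 4 — unit eigenvector for λ_1: solve (Sigma - λ_1 I)v = 0. First row:
  (20 - 22)·v_x + (-6)·v_y = 0, i.e. (-2)·v_x + (-6)·v_y = 0,
  so v ∝ (b, λ_1 - a) = (-6, 2); multiply by -1 so the first entry is positive: u = (6, -2).
  ||u|| = √((6)² + (-2)²) = √(40) ≈ 6.3246,
  v_1 = u/||u|| ≈ (0.9487, -0.3162) (||v_1|| = 1).

λ_1 = 22,  λ_2 = 2;  v_1 ≈ (0.9487, -0.3162)


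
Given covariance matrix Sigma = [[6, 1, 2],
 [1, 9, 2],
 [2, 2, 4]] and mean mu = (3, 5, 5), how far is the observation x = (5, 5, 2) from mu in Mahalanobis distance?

Step 1 — centre the observation: (x - mu) = (2, 0, -3).

Step 2 — invert Sigma (cofactor / det for 3×3, or solve directly):
  Sigma^{-1} = [[0.2, 0, -0.1],
 [0, 0.125, -0.0625],
 [-0.1, -0.0625, 0.3312]].

Step 3 — form the quadratic (x - mu)^T · Sigma^{-1} · (x - mu):
  Sigma^{-1} · (x - mu) = (0.7, 0.1875, -1.1937).
  (x - mu)^T · [Sigma^{-1} · (x - mu)] = (2)·(0.7) + (0)·(0.1875) + (-3)·(-1.1937) = 4.9812.

Step 4 — take square root: d = √(4.9812) ≈ 2.2319.

d(x, mu) = √(4.9812) ≈ 2.2319


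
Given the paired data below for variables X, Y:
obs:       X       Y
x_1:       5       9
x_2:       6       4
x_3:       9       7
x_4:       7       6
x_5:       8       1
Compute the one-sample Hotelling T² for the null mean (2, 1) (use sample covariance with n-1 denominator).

Step 1 — sample mean vector:
  mean(X) = (5 + 6 + 9 + 7 + 8) / 5 = 35/5 = 7
  mean(Y) = (9 + 4 + 7 + 6 + 1) / 5 = 27/5 = 5.4
  x̄ = (7, 5.4),  deviation x̄ - mu_0 = (7, 5.4) - (2, 1) = (5, 4.4).

Step 2 — sample covariance matrix, S[i,j] = (1/(n-1)) · Σ_k (x_{k,i} - mean_i) · (x_{k,j} - mean_j), divisor n-1 = 4:
  S[X,X] = ((-2)·(-2) + (-1)·(-1) + (2)·(2) + (0)·(0) + (1)·(1)) / 4 = 10/4 = 2.5
  S[X,Y] = ((-2)·(3.6) + (-1)·(-1.4) + (2)·(1.6) + (0)·(0.6) + (1)·(-4.4)) / 4 = -7/4 = -1.75
  S[Y,Y] = ((3.6)·(3.6) + (-1.4)·(-1.4) + (1.6)·(1.6) + (0.6)·(0.6) + (-4.4)·(-4.4)) / 4 = 37.2/4 = 9.3
  S = [[2.5, -1.75],
 [-1.75, 9.3]].

Step 3 — invert S. det(S) = 2.5·9.3 - (-1.75)² = 20.1875.
  S^{-1} = (1/det) · [[d, -b], [-b, a]] = [[0.4607, 0.0867],
 [0.0867, 0.1238]].

Step 4 — quadratic form (x̄ - mu_0)^T · S^{-1} · (x̄ - mu_0):
  S^{-1} · (x̄ - mu_0) = (2.6848, 0.9783),
  (x̄ - mu_0)^T · [...] = (5)·(2.6848) + (4.4)·(0.9783) = 17.7288.

Step 5 — scale by n: T² = 5 · 17.7288 = 88.644.

T² ≈ 88.644


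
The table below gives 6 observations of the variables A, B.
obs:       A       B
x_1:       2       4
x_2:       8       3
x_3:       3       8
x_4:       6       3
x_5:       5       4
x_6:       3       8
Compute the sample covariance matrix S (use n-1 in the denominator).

Step 1 — column means:
  mean(A) = (2 + 8 + 3 + 6 + 5 + 3) / 6 = 27/6 = 4.5
  mean(B) = (4 + 3 + 8 + 3 + 4 + 8) / 6 = 30/6 = 5

Step 2 — sample covariance S[i,j] = (1/(n-1)) · Σ_k (x_{k,i} - mean_i) · (x_{k,j} - mean_j), with n-1 = 5.
  S[A,A] = ((-2.5)·(-2.5) + (3.5)·(3.5) + (-1.5)·(-1.5) + (1.5)·(1.5) + (0.5)·(0.5) + (-1.5)·(-1.5)) / 5 = 25.5/5 = 5.1
  S[A,B] = ((-2.5)·(-1) + (3.5)·(-2) + (-1.5)·(3) + (1.5)·(-2) + (0.5)·(-1) + (-1.5)·(3)) / 5 = -17/5 = -3.4
  S[B,B] = ((-1)·(-1) + (-2)·(-2) + (3)·(3) + (-2)·(-2) + (-1)·(-1) + (3)·(3)) / 5 = 28/5 = 5.6

S is symmetric (S[j,i] = S[i,j]). Assembling:

S = [[5.1, -3.4],
 [-3.4, 5.6]]


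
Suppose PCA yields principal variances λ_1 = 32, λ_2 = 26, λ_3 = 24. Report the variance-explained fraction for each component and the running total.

Step 1 — total variance = trace(Sigma) = Σ λ_i = 32 + 26 + 24 = 82.

Step 2 — fraction explained by component i = λ_i / Σ λ:
  PC1: 32/82 = 0.3902
  PC2: 26/82 = 0.3171
  PC3: 24/82 = 0.2927

Step 3 — cumulative fraction after k components = (λ_1 + ... + λ_k) / Σ λ:
  k = 1: 32/82 = 0.3902
  k = 2: (32 + 26)/82 = 58/82 = 0.7073
  k = 3: (32 + 26 + 24)/82 = 82/82 = 1

Summary (fraction, with percent):

explained: PC1 0.3902 (39.02%), PC2 0.3171 (31.71%), PC3 0.2927 (29.27%);  cumulative: 0.3902, 0.7073, 1


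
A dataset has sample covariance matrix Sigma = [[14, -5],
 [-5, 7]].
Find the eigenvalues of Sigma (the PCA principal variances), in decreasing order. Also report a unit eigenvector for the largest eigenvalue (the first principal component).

Step 1 — characteristic polynomial of 2×2 Sigma:
  det(Sigma - λI) = λ² - trace · λ + det = 0.
  trace = 14 + 7 = 21, det = 14·7 - (-5)² = 73.
Step 2 — discriminant:
  Δ = trace² - 4·det = 441 - 292 = 149.
Step 3 — eigenvalues:
  λ = (trace ± √Δ)/2 = (21 ± 12.2066)/2,
  λ_1 = 16.6033,  λ_2 = 4.3967.

Step 4 — unit eigenvector for λ_1: solve (Sigma - λ_1 I)v = 0. First row:
  (14 - 16.6033)·v_x + (-5)·v_y = 0, i.e. (-2.6033)·v_x + (-5)·v_y = 0,
  so v ∝ (b, λ_1 - a) = (-5, 2.6033); multiply by -1 so the first entry is positive: u = (5, -2.6033).
  ||u|| = √((5)² + (-2.6033)²) = √(31.7771) ≈ 5.6371,
  v_1 = u/||u|| ≈ (0.887, -0.4618) (||v_1|| = 1).

λ_1 = 16.6033,  λ_2 = 4.3967;  v_1 ≈ (0.887, -0.4618)


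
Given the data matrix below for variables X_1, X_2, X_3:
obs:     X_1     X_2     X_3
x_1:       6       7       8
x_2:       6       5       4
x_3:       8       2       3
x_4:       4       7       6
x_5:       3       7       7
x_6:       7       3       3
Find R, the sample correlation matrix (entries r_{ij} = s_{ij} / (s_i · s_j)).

Step 1 — column means:
  mean(X_1) = (6 + 6 + 8 + 4 + 3 + 7) / 6 = 34/6 = 5.6667
  mean(X_2) = (7 + 5 + 2 + 7 + 7 + 3) / 6 = 31/6 = 5.1667
  mean(X_3) = (8 + 4 + 3 + 6 + 7 + 3) / 6 = 31/6 = 5.1667

Step 2 — sample variances and covariances s[i,j] = (1/(n-1)) · Σ_k (x_{k,i} - mean_i) · (x_{k,j} - mean_j), with n-1 = 5:
  s[X_1,X_1] = ((0.3333)·(0.3333) + (0.3333)·(0.3333) + (2.3333)·(2.3333) + (-1.6667)·(-1.6667) + (-2.6667)·(-2.6667) + (1.3333)·(1.3333)) / 5 = 17.3333/5 = 3.4667
  s[X_1,X_2] = ((0.3333)·(1.8333) + (0.3333)·(-0.1667) + (2.3333)·(-3.1667) + (-1.6667)·(1.8333) + (-2.6667)·(1.8333) + (1.3333)·(-2.1667)) / 5 = -17.6667/5 = -3.5333
  s[X_1,X_3] = ((0.3333)·(2.8333) + (0.3333)·(-1.1667) + (2.3333)·(-2.1667) + (-1.6667)·(0.8333) + (-2.6667)·(1.8333) + (1.3333)·(-2.1667)) / 5 = -13.6667/5 = -2.7333
  s[X_2,X_2] = ((1.8333)·(1.8333) + (-0.1667)·(-0.1667) + (-3.1667)·(-3.1667) + (1.8333)·(1.8333) + (1.8333)·(1.8333) + (-2.1667)·(-2.1667)) / 5 = 24.8333/5 = 4.9667
  s[X_2,X_3] = ((1.8333)·(2.8333) + (-0.1667)·(-1.1667) + (-3.1667)·(-2.1667) + (1.8333)·(0.8333) + (1.8333)·(1.8333) + (-2.1667)·(-2.1667)) / 5 = 21.8333/5 = 4.3667
  s[X_3,X_3] = ((2.8333)·(2.8333) + (-1.1667)·(-1.1667) + (-2.1667)·(-2.1667) + (0.8333)·(0.8333) + (1.8333)·(1.8333) + (-2.1667)·(-2.1667)) / 5 = 22.8333/5 = 4.5667
  Sample standard deviations s_i = √(s[i,i]):
  s(X_1) = √(3.4667) = 1.8619
  s(X_2) = √(4.9667) = 2.2286
  s(X_3) = √(4.5667) = 2.137

Step 3 — r_{ij} = s_{ij} / (s_i · s_j):
  r[X_1,X_1] = 1 (diagonal).
  r[X_1,X_2] = -3.5333 / (1.8619 · 2.2286) = -3.5333 / 4.1494 = -0.8515
  r[X_1,X_3] = -2.7333 / (1.8619 · 2.137) = -2.7333 / 3.9788 = -0.687
  r[X_2,X_2] = 1 (diagonal).
  r[X_2,X_3] = 4.3667 / (2.2286 · 2.137) = 4.3667 / 4.7625 = 0.9169
  r[X_3,X_3] = 1 (diagonal).

R is symmetric with unit diagonal. Assembling:

R = [[1, -0.8515, -0.687],
 [-0.8515, 1, 0.9169],
 [-0.687, 0.9169, 1]]


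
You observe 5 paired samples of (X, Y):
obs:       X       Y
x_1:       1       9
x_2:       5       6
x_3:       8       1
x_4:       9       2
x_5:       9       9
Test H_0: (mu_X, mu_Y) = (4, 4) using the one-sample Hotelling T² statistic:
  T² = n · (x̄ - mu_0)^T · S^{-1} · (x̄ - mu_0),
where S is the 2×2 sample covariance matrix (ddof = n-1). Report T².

Step 1 — sample mean vector:
  mean(X) = (1 + 5 + 8 + 9 + 9) / 5 = 32/5 = 6.4
  mean(Y) = (9 + 6 + 1 + 2 + 9) / 5 = 27/5 = 5.4
  x̄ = (6.4, 5.4),  deviation x̄ - mu_0 = (6.4, 5.4) - (4, 4) = (2.4, 1.4).

Step 2 — sample covariance matrix, S[i,j] = (1/(n-1)) · Σ_k (x_{k,i} - mean_i) · (x_{k,j} - mean_j), divisor n-1 = 4:
  S[X,X] = ((-5.4)·(-5.4) + (-1.4)·(-1.4) + (1.6)·(1.6) + (2.6)·(2.6) + (2.6)·(2.6)) / 4 = 47.2/4 = 11.8
  S[X,Y] = ((-5.4)·(3.6) + (-1.4)·(0.6) + (1.6)·(-4.4) + (2.6)·(-3.4) + (2.6)·(3.6)) / 4 = -26.8/4 = -6.7
  S[Y,Y] = ((3.6)·(3.6) + (0.6)·(0.6) + (-4.4)·(-4.4) + (-3.4)·(-3.4) + (3.6)·(3.6)) / 4 = 57.2/4 = 14.3
  S = [[11.8, -6.7],
 [-6.7, 14.3]].

Step 3 — invert S. det(S) = 11.8·14.3 - (-6.7)² = 123.85.
  S^{-1} = (1/det) · [[d, -b], [-b, a]] = [[0.1155, 0.0541],
 [0.0541, 0.0953]].

Step 4 — quadratic form (x̄ - mu_0)^T · S^{-1} · (x̄ - mu_0):
  S^{-1} · (x̄ - mu_0) = (0.3528, 0.2632),
  (x̄ - mu_0)^T · [...] = (2.4)·(0.3528) + (1.4)·(0.2632) = 1.2153.

Step 5 — scale by n: T² = 5 · 1.2153 = 6.0767.

T² ≈ 6.0767


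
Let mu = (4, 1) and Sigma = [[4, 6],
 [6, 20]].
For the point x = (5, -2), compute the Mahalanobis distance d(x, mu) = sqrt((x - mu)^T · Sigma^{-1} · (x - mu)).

Step 1 — centre the observation: (x - mu) = (1, -3).

Step 2 — invert Sigma. det(Sigma) = 4·20 - (6)² = 44.
  Sigma^{-1} = (1/det) · [[d, -b], [-b, a]] = [[0.4545, -0.1364],
 [-0.1364, 0.0909]].

Step 3 — form the quadratic (x - mu)^T · Sigma^{-1} · (x - mu):
  Sigma^{-1} · (x - mu) = (0.8636, -0.4091).
  (x - mu)^T · [Sigma^{-1} · (x - mu)] = (1)·(0.8636) + (-3)·(-0.4091) = 2.0909.

Step 4 — take square root: d = √(2.0909) ≈ 1.446.

d(x, mu) = √(2.0909) ≈ 1.446


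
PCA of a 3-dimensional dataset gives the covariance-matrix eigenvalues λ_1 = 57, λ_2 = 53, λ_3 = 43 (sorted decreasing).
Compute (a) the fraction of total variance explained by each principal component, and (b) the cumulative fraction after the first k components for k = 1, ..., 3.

Step 1 — total variance = trace(Sigma) = Σ λ_i = 57 + 53 + 43 = 153.

Step 2 — fraction explained by component i = λ_i / Σ λ:
  PC1: 57/153 = 0.3725
  PC2: 53/153 = 0.3464
  PC3: 43/153 = 0.281

Step 3 — cumulative fraction after k components = (λ_1 + ... + λ_k) / Σ λ:
  k = 1: 57/153 = 0.3725
  k = 2: (57 + 53)/153 = 110/153 = 0.719
  k = 3: (57 + 53 + 43)/153 = 153/153 = 1

Summary (fraction, with percent):

explained: PC1 0.3725 (37.25%), PC2 0.3464 (34.64%), PC3 0.281 (28.1%);  cumulative: 0.3725, 0.719, 1


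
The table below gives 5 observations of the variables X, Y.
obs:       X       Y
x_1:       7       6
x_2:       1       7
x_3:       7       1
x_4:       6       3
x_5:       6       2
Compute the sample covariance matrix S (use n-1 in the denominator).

Step 1 — column means:
  mean(X) = (7 + 1 + 7 + 6 + 6) / 5 = 27/5 = 5.4
  mean(Y) = (6 + 7 + 1 + 3 + 2) / 5 = 19/5 = 3.8

Step 2 — sample covariance S[i,j] = (1/(n-1)) · Σ_k (x_{k,i} - mean_i) · (x_{k,j} - mean_j), with n-1 = 4.
  S[X,X] = ((1.6)·(1.6) + (-4.4)·(-4.4) + (1.6)·(1.6) + (0.6)·(0.6) + (0.6)·(0.6)) / 4 = 25.2/4 = 6.3
  S[X,Y] = ((1.6)·(2.2) + (-4.4)·(3.2) + (1.6)·(-2.8) + (0.6)·(-0.8) + (0.6)·(-1.8)) / 4 = -16.6/4 = -4.15
  S[Y,Y] = ((2.2)·(2.2) + (3.2)·(3.2) + (-2.8)·(-2.8) + (-0.8)·(-0.8) + (-1.8)·(-1.8)) / 4 = 26.8/4 = 6.7

S is symmetric (S[j,i] = S[i,j]). Assembling:

S = [[6.3, -4.15],
 [-4.15, 6.7]]


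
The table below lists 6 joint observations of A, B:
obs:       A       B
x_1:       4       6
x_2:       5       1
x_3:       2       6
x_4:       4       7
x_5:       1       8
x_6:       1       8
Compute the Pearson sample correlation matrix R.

Step 1 — column means:
  mean(A) = (4 + 5 + 2 + 4 + 1 + 1) / 6 = 17/6 = 2.8333
  mean(B) = (6 + 1 + 6 + 7 + 8 + 8) / 6 = 36/6 = 6

Step 2 — sample variances and covariances s[i,j] = (1/(n-1)) · Σ_k (x_{k,i} - mean_i) · (x_{k,j} - mean_j), with n-1 = 5:
  s[A,A] = ((1.1667)·(1.1667) + (2.1667)·(2.1667) + (-0.8333)·(-0.8333) + (1.1667)·(1.1667) + (-1.8333)·(-1.8333) + (-1.8333)·(-1.8333)) / 5 = 14.8333/5 = 2.9667
  s[A,B] = ((1.1667)·(0) + (2.1667)·(-5) + (-0.8333)·(0) + (1.1667)·(1) + (-1.8333)·(2) + (-1.8333)·(2)) / 5 = -17/5 = -3.4
  s[B,B] = ((0)·(0) + (-5)·(-5) + (0)·(0) + (1)·(1) + (2)·(2) + (2)·(2)) / 5 = 34/5 = 6.8
  Sample standard deviations s_i = √(s[i,i]):
  s(A) = √(2.9667) = 1.7224
  s(B) = √(6.8) = 2.6077

Step 3 — r_{ij} = s_{ij} / (s_i · s_j):
  r[A,A] = 1 (diagonal).
  r[A,B] = -3.4 / (1.7224 · 2.6077) = -3.4 / 4.4915 = -0.757
  r[B,B] = 1 (diagonal).

R is symmetric with unit diagonal. Assembling:

R = [[1, -0.757],
 [-0.757, 1]]


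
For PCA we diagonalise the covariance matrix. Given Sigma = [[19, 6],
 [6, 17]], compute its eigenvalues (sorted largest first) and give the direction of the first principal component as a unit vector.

Step 1 — characteristic polynomial of 2×2 Sigma:
  det(Sigma - λI) = λ² - trace · λ + det = 0.
  trace = 19 + 17 = 36, det = 19·17 - (6)² = 287.
Step 2 — discriminant:
  Δ = trace² - 4·det = 1296 - 1148 = 148.
Step 3 — eigenvalues:
  λ = (trace ± √Δ)/2 = (36 ± 12.1655)/2,
  λ_1 = 24.0828,  λ_2 = 11.9172.

Step 4 — unit eigenvector for λ_1: solve (Sigma - λ_1 I)v = 0. First row:
  (19 - 24.0828)·v_x + (6)·v_y = 0, i.e. (-5.0828)·v_x + (6)·v_y = 0,
  so v ∝ (b, λ_1 - a) = (6, 5.0828) = u.
  ||u|| = √((6)² + (5.0828)²) = √(61.8345) ≈ 7.8635,
  v_1 = u/||u|| ≈ (0.763, 0.6464) (||v_1|| = 1).

λ_1 = 24.0828,  λ_2 = 11.9172;  v_1 ≈ (0.763, 0.6464)


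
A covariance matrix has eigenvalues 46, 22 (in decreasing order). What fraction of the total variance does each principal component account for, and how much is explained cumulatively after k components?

Step 1 — total variance = trace(Sigma) = Σ λ_i = 46 + 22 = 68.

Step 2 — fraction explained by component i = λ_i / Σ λ:
  PC1: 46/68 = 0.6765
  PC2: 22/68 = 0.3235

Step 3 — cumulative fraction after k components = (λ_1 + ... + λ_k) / Σ λ:
  k = 1: 46/68 = 0.6765
  k = 2: (46 + 22)/68 = 68/68 = 1

Summary (fraction, with percent):

explained: PC1 0.6765 (67.65%), PC2 0.3235 (32.35%);  cumulative: 0.6765, 1


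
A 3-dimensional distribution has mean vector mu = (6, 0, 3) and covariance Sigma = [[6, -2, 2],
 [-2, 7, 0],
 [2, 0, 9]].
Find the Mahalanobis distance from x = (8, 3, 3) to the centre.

Step 1 — centre the observation: (x - mu) = (2, 3, 0).

Step 2 — invert Sigma (cofactor / det for 3×3, or solve directly):
  Sigma^{-1} = [[0.2006, 0.0573, -0.0446],
 [0.0573, 0.1592, -0.0127],
 [-0.0446, -0.0127, 0.121]].

Step 3 — form the quadratic (x - mu)^T · Sigma^{-1} · (x - mu):
  Sigma^{-1} · (x - mu) = (0.5732, 0.5924, -0.1274).
  (x - mu)^T · [Sigma^{-1} · (x - mu)] = (2)·(0.5732) + (3)·(0.5924) + (0)·(-0.1274) = 2.9236.

Step 4 — take square root: d = √(2.9236) ≈ 1.7098.

d(x, mu) = √(2.9236) ≈ 1.7098


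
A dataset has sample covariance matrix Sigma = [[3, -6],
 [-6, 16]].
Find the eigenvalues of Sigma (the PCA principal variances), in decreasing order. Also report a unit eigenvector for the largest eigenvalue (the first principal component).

Step 1 — characteristic polynomial of 2×2 Sigma:
  det(Sigma - λI) = λ² - trace · λ + det = 0.
  trace = 3 + 16 = 19, det = 3·16 - (-6)² = 12.
Step 2 — discriminant:
  Δ = trace² - 4·det = 361 - 48 = 313.
Step 3 — eigenvalues:
  λ = (trace ± √Δ)/2 = (19 ± 17.6918)/2,
  λ_1 = 18.3459,  λ_2 = 0.6541.

Step 4 — unit eigenvector for λ_1: solve (Sigma - λ_1 I)v = 0. First row:
  (3 - 18.3459)·v_x + (-6)·v_y = 0, i.e. (-15.3459)·v_x + (-6)·v_y = 0,
  so v ∝ (b, λ_1 - a) = (-6, 15.3459); multiply by -1 so the first entry is positive: u = (6, -15.3459).
  ||u|| = √((6)² + (-15.3459)²) = √(271.4967) ≈ 16.4772,
  v_1 = u/||u|| ≈ (0.3641, -0.9313) (||v_1|| = 1).

λ_1 = 18.3459,  λ_2 = 0.6541;  v_1 ≈ (0.3641, -0.9313)


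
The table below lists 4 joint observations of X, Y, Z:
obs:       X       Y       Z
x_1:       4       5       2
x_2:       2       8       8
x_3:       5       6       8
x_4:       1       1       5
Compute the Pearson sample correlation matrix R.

Step 1 — column means:
  mean(X) = (4 + 2 + 5 + 1) / 4 = 12/4 = 3
  mean(Y) = (5 + 8 + 6 + 1) / 4 = 20/4 = 5
  mean(Z) = (2 + 8 + 8 + 5) / 4 = 23/4 = 5.75

Step 2 — sample variances and covariances s[i,j] = (1/(n-1)) · Σ_k (x_{k,i} - mean_i) · (x_{k,j} - mean_j), with n-1 = 3:
  s[X,X] = ((1)·(1) + (-1)·(-1) + (2)·(2) + (-2)·(-2)) / 3 = 10/3 = 3.3333
  s[X,Y] = ((1)·(0) + (-1)·(3) + (2)·(1) + (-2)·(-4)) / 3 = 7/3 = 2.3333
  s[X,Z] = ((1)·(-3.75) + (-1)·(2.25) + (2)·(2.25) + (-2)·(-0.75)) / 3 = 0/3 = 0
  s[Y,Y] = ((0)·(0) + (3)·(3) + (1)·(1) + (-4)·(-4)) / 3 = 26/3 = 8.6667
  s[Y,Z] = ((0)·(-3.75) + (3)·(2.25) + (1)·(2.25) + (-4)·(-0.75)) / 3 = 12/3 = 4
  s[Z,Z] = ((-3.75)·(-3.75) + (2.25)·(2.25) + (2.25)·(2.25) + (-0.75)·(-0.75)) / 3 = 24.75/3 = 8.25
  Sample standard deviations s_i = √(s[i,i]):
  s(X) = √(3.3333) = 1.8257
  s(Y) = √(8.6667) = 2.9439
  s(Z) = √(8.25) = 2.8723

Step 3 — r_{ij} = s_{ij} / (s_i · s_j):
  r[X,X] = 1 (diagonal).
  r[X,Y] = 2.3333 / (1.8257 · 2.9439) = 2.3333 / 5.3748 = 0.4341
  r[X,Z] = 0 / (1.8257 · 2.8723) = 0 / 5.244 = 0
  r[Y,Y] = 1 (diagonal).
  r[Y,Z] = 4 / (2.9439 · 2.8723) = 4 / 8.4558 = 0.473
  r[Z,Z] = 1 (diagonal).

R is symmetric with unit diagonal. Assembling:

R = [[1, 0.4341, 0],
 [0.4341, 1, 0.473],
 [0, 0.473, 1]]
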